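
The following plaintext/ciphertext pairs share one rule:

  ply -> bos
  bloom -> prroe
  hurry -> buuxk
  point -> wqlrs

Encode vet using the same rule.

Two steps: reverse the string, then apply a Caesar shift of +3.
Applying it to vet: reverse → tev; then shift: t+3=w, e+3=h, v+3=y.

why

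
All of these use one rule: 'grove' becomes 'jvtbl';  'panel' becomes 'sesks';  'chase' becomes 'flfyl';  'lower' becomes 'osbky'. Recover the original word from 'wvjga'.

treat

The shift increases by 1 at each position, starting from +3: 3, 4, 5, ….
Decoding wvjga: w−3=t, v−4=r, j−5=e, g−6=a, a−7=t.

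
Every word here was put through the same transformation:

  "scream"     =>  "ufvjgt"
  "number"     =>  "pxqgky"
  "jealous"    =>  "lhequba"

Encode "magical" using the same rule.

odkniht

In scream: s→u is +2, c→f is +3, r→v is +4, e→j is +5 — the shift increases by 1 each position. The shift increases by 1 at each position, starting from +2: 2, 3, 4, ….
On magical: m+2=o, a+3=d, g+4=k, i+5=n, c+6=i, a+7=h, l+8=t.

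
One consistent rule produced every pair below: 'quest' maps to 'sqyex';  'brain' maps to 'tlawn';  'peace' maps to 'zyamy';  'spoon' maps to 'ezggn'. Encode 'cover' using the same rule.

mgjyl

This is an affine cipher: with a=0,…,z=25, each position x becomes (19x+0) mod 26.
On cover: c(2)→19·2+0≡12=m; o(14)→19·14+0≡6=g; v(21)→19·21+0≡9=j; e(4)→19·4+0≡24=y; r(17)→19·17+0≡11=l (all mod 26).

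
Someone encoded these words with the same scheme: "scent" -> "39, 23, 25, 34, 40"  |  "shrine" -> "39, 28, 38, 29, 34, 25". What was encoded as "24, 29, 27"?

s is letter #19 and maps to 39: an offset of 20. Each letter is replaced by its alphabet position (a=1..z=26) + 20.
Reversing it on 24, 29, 27: 24→(24−20)÷1=4=d, 29→(29−20)÷1=9=i, 27→(27−20)÷1=7=g.

dig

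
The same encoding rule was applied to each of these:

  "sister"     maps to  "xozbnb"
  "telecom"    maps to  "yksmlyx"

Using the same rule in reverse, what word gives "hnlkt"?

check

The shift increases by 1 at each position, starting from +5: 5, 6, 7, ….
Decoding hnlkt: h−5=c, n−6=h, l−7=e, k−8=c, t−9=k.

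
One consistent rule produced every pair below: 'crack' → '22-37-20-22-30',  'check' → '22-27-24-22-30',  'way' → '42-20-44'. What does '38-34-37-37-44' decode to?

sorry

c is letter #3 and maps to 22: an offset of 19. The number is (letter's place in the alphabet, a=1) + 19.
Decoding 38-34-37-37-44: 38→(38−19)÷1=19=s, 34→(34−19)÷1=15=o, 37→(37−19)÷1=18=r, 37→(37−19)÷1=18=r, 44→(44−19)÷1=25=y.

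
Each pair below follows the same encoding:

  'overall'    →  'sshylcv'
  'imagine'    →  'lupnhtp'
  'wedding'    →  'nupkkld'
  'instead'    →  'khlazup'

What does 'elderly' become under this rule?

fsylksl

The output letters match the input read backwards, each shifted +7: overall reversed is llarevo. Read the word backwards and shift each letter +7.
Applying it to elderly: reverse → ylredle; then shift: y+7=f, l+7=s, r+7=y, e+7=l, d+7=k, l+7=s, e+7=l.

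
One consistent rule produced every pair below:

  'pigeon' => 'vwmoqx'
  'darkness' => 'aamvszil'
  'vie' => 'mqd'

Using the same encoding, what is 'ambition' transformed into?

The output letters match the input read backwards, each shifted +8: pigeon reversed is noegip. Two steps: reverse the string, then apply a Caesar shift of +8.
For ambition: reverse → noitibma; then shift: n+8=v, o+8=w, i+8=q, t+8=b, i+8=q, b+8=j, m+8=u, a+8=i.

vwqbqjui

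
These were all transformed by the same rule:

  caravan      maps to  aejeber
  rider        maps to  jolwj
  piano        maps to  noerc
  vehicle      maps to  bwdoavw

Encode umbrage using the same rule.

qgpjesw

c(2)→a(0) and a(0)→e(4) fit y≡11x+4 (mod 26); the inverse of 11 mod 26 is 19. Treating letters as 0–25, the rule is x ↦ 11x + 4 (mod 26).
Applying it to umbrage: u(20)→11·20+4≡16=q; m(12)→11·12+4≡6=g; b(1)→11·1+4≡15=p; r(17)→11·17+4≡9=j; a(0)→11·0+4≡4=e; g(6)→11·6+4≡18=s; e(4)→11·4+4≡22=w (all mod 26).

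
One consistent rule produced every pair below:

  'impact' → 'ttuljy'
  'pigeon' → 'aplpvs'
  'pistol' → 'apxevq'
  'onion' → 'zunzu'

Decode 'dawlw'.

Shifts by position in impact: pos 0: i→t (+11), pos 1: m→t (+7), pos 2: p→u (+5), pos 3: a→l (+11), pos 4: c→j (+7), pos 5: t→y (+5) — repeating every 3. A repeating key of period 3 is used — shifts +11, +7, +5 over and over.
Undoing it on dawlw: d−11=s, a−7=t, w−5=r, l−11=a, w−7=p.

strap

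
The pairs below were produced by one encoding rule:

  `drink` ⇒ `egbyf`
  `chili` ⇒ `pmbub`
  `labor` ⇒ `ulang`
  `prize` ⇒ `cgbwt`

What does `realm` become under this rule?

d(3)→e(4) and r(17)→g(6) fit y≡15x+11 (mod 26); the inverse of 15 mod 26 is 7. Each letter's alphabet position (a=0..z=25) is mapped through 15·x+11 mod 26 — an affine cipher.
On realm: r(17)→15·17+11≡6=g; e(4)→15·4+11≡19=t; a(0)→15·0+11≡11=l; l(11)→15·11+11≡20=u; m(12)→15·12+11≡9=j (all mod 26).

gtluj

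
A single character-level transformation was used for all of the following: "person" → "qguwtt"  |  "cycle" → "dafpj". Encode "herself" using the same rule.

In person: p→q is +1, e→g is +2, r→u is +3, s→w is +4 — the shift increases by 1 each position. Letter i (0-indexed) is shifted by i+1, so successive shifts are 1, 2, 3, ….
On herself: h+1=i, e+2=g, r+3=u, s+4=w, e+5=j, l+6=r, f+7=m.

iguwjrm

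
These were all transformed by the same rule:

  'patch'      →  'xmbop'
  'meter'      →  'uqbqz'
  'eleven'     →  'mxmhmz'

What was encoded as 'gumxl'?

Shifts by position in patch: pos 0: p→x (+8), pos 1: a→m (+12), pos 2: t→b (+8), pos 3: c→o (+12) — repeating every 2. The shifts repeat in a cycle of length 2: positions 0,1,… shift by +8, +12, then the pattern repeats.
Undoing it on gumxl: g−8=y, u−12=i, m−8=e, x−12=l, l−8=d.

yield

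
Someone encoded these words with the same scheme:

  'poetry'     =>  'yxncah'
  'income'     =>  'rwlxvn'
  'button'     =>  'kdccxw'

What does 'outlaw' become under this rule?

Compare letters: p→y is +9, o→x is +9, e→n is +9 — a constant shift. Every letter moves 9 places later in the alphabet, wrapping around z→a.
For outlaw: o+9=x, u+9=d, t+9=c, l+9=u, a+9=j, w+9=f.

xdcujf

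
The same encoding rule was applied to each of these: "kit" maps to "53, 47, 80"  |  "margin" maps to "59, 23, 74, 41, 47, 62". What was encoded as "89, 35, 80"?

wet

Each letter becomes 3×(its alphabet position, a=1..z=26) + 20.
Decoding 89, 35, 80: 89→(89−20)÷3=23=w, 35→(35−20)÷3=5=e, 80→(80−20)÷3=20=t.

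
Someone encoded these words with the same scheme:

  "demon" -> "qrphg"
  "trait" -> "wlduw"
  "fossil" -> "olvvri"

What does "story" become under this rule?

burwv

Read the word backwards and shift each letter +3.
On story: reverse → yrots; then shift: y+3=b, r+3=u, o+3=r, t+3=w, s+3=v.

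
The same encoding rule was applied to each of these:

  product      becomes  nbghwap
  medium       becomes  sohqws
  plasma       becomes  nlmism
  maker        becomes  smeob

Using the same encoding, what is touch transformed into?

This is an affine cipher: with a=0,…,z=25, each position x becomes (7x+12) mod 26.
Applying it to touch: t(19)→7·19+12≡15=p; o(14)→7·14+12≡6=g; u(20)→7·20+12≡22=w; c(2)→7·2+12≡0=a; h(7)→7·7+12≡9=j (all mod 26).

pgwaj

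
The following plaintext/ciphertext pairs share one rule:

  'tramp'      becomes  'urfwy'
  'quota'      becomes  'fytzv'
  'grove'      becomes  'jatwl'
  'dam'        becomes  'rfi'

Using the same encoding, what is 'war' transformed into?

wfb

The output letters match the input read backwards, each shifted +5: tramp reversed is pmart. The word is reversed, then every letter is shifted forward by 5.
On war: reverse → raw; then shift: r+5=w, a+5=f, w+5=b.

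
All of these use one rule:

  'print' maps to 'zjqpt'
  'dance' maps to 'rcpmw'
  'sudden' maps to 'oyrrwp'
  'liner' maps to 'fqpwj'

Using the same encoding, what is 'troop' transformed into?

This is an affine cipher: with a=0,…,z=25, each position x becomes (5x+2) mod 26.
For troop: t(19)→5·19+2≡19=t; r(17)→5·17+2≡9=j; o(14)→5·14+2≡20=u; o(14)→5·14+2≡20=u; p(15)→5·15+2≡25=z (all mod 26).

tjuuz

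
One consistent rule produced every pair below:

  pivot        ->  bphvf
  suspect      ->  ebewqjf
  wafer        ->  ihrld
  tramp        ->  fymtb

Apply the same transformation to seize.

Shifts by position in pivot: pos 0: p→b (+12), pos 1: i→p (+7), pos 2: v→h (+12), pos 3: o→v (+7) — repeating every 2. It's a Vigenère-style cipher with numeric key [12,7]: position i shifts by key[i mod 2].
On seize: s+12=e, e+7=l, i+12=u, z+7=g, e+12=q.

elugq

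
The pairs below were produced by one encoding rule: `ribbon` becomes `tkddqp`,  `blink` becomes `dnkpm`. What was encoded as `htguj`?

fresh

Compare letters: r→t is +2, i→k is +2, b→d is +2 — a constant shift. This is a Caesar cipher with shift 2.
Reversing it on htguj: h−2=f, t−2=r, g−2=e, u−2=s, j−2=h.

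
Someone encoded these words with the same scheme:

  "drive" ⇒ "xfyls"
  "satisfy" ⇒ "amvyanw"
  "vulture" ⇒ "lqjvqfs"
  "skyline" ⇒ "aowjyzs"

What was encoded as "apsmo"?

speak

d(3)→x(23) and r(17)→f(5) fit y≡21x+12 (mod 26); the inverse of 21 mod 26 is 5. Treating letters as 0–25, the rule is x ↦ 21x + 12 (mod 26).
Reversing it on apsmo: a(0)→5·(0−12)≡18=s; p(15)→5·(15−12)≡15=p; s(18)→5·(18−12)≡4=e; m(12)→5·(12−12)≡0=a; o(14)→5·(14−12)≡10=k (all mod 26).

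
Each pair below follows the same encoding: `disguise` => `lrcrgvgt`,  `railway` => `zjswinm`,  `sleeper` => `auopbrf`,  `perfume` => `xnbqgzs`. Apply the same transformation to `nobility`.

In disguise: d→l is +8, i→r is +9, s→c is +10, g→r is +11 — the shift increases by 1 each position. Letter i (0-indexed) is shifted by i+8, so successive shifts are 8, 9, 10, ….
Applying it to nobility: n+8=v, o+9=x, b+10=l, i+11=t, l+12=x, i+13=v, t+14=h, y+15=n.

vxltxvhn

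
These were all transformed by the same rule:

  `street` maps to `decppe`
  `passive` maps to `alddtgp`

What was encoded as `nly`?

can

Compare letters: s→d is +11, t→e is +11, r→c is +11 — a constant shift. Every letter moves 11 places later in the alphabet, wrapping around z→a.
Reversing it on nly: n−11=c, l−11=a, y−11=n.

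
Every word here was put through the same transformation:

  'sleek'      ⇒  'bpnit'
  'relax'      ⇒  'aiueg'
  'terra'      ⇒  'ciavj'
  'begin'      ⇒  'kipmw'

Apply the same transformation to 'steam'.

bxnev

A repeating key of period 2 is used — shifts +9, +4 over and over.
On steam: s+9=b, t+4=x, e+9=n, a+4=e, m+9=v.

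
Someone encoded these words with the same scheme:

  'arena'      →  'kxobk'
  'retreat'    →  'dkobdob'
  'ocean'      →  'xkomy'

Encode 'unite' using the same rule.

odsxe

The word is reversed, then every letter is shifted forward by 10.
For unite: reverse → etinu; then shift: e+10=o, t+10=d, i+10=s, n+10=x, u+10=e.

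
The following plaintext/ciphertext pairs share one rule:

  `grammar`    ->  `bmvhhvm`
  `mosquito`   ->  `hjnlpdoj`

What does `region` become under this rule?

Compare letters: g→b is +21, r→m is +21, a→v is +21 — a constant shift. Each letter is shifted forward by 21 in the alphabet (a Caesar shift of +21).
On region: r+21=m, e+21=z, g+21=b, i+21=d, o+21=j, n+21=i.

mzbdji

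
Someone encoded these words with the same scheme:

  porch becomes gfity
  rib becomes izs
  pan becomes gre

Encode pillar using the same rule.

It's a constant shift of +17 (ROT17).
On pillar: p+17=g, i+17=z, l+17=c, l+17=c, a+17=r, r+17=i.

gzccri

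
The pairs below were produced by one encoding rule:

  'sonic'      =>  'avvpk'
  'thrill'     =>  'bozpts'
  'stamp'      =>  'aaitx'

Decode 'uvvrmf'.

monkey

Shifts by position in sonic: pos 0: s→a (+8), pos 1: o→v (+7), pos 2: n→v (+8), pos 3: i→p (+7) — repeating every 2. It's a Vigenère-style cipher with numeric key [8,7]: position i shifts by key[i mod 2].
Reversing it on uvvrmf: u−8=m, v−7=o, v−8=n, r−7=k, m−8=e, f−7=y.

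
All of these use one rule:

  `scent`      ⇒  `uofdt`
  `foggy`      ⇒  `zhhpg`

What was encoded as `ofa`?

Two steps: reverse the string, then apply a Caesar shift of +1.
Decoding ofa: shift back: o−1=n, f−1=e, a−1=z → nez; then reverse → zen.

zen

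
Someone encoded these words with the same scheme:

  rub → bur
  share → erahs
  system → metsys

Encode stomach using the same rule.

hcamots

The output letters match the input read backwards: rub reversed is bur. It's just the letters in reverse order.
Applying it to stomach: reverse → hcamots.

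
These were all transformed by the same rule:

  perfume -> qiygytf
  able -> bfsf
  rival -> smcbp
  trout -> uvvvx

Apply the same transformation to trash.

uvhtl

Shifts by position in perfume: pos 0: p→q (+1), pos 1: e→i (+4), pos 2: r→y (+7), pos 3: f→g (+1), pos 4: u→y (+4), pos 5: m→t (+7) — repeating every 3. A repeating key of period 3 is used — shifts +1, +4, +7 over and over.
Applying it to trash: t+1=u, r+4=v, a+7=h, s+1=t, h+4=l.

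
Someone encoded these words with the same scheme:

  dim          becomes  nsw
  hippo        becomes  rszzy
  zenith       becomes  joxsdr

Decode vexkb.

lunar

Compare letters: d→n is +10, i→s is +10, m→w is +10 — a constant shift. This is a Caesar cipher with shift 10.
Undoing it on vexkb: v−10=l, e−10=u, x−10=n, k−10=a, b−10=r.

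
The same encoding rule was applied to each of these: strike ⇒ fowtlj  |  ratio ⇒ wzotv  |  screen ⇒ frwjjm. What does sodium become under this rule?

s(18)→f(5) and t(19)→o(14) fit y≡9x+25 (mod 26); the inverse of 9 mod 26 is 3. This is an affine cipher: with a=0,…,z=25, each position x becomes (9x+25) mod 26.
Applying it to sodium: s(18)→9·18+25≡5=f; o(14)→9·14+25≡21=v; d(3)→9·3+25≡0=a; i(8)→9·8+25≡19=t; u(20)→9·20+25≡23=x; m(12)→9·12+25≡3=d (all mod 26).

fvatxd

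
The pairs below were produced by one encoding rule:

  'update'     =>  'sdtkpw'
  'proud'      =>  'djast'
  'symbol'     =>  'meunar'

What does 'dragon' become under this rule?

tjkcax

Treating letters as 0–25, the rule is x ↦ 3x + 10 (mod 26).
Applying it to dragon: d(3)→3·3+10≡19=t; r(17)→3·17+10≡9=j; a(0)→3·0+10≡10=k; g(6)→3·6+10≡2=c; o(14)→3·14+10≡0=a; n(13)→3·13+10≡23=x (all mod 26).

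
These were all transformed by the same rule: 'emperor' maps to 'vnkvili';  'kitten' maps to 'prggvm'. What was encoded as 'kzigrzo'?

partial

Each pair mirrors across the alphabet (e↔v, m↔n, p↔k): positions sum to 25. Each letter is replaced by its mirror in the alphabet: a↔z, b↔y, c↔x, and so on (the Atbash cipher).
Decoding kzigrzo: k↔p, z↔a, i↔r, g↔t, r↔i, z↔a, o↔l.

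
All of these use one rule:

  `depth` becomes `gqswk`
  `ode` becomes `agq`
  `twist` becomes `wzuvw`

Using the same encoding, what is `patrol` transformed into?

smwuao

Vowels shift forward by 12 and consonants shift forward by 3.
For patrol: p(cons)+3=s, a(vowel)+12=m, t(cons)+3=w, r(cons)+3=u, o(vowel)+12=a, l(cons)+3=o.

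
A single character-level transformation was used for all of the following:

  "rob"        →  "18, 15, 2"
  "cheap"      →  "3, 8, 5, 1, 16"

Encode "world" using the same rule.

23, 15, 18, 12, 4

Each letter is replaced by its alphabet position (a=1, b=2, …, z=26).
Applying it to world: w=23→23, o=15→15, r=18→18, l=12→12, d=4→4.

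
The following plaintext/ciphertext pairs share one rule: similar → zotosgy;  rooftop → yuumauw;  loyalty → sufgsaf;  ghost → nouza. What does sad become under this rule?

Vowels shift forward by 6 and consonants shift forward by 7.
For sad: s(cons)+7=z, a(vowel)+6=g, d(cons)+7=k.

zgk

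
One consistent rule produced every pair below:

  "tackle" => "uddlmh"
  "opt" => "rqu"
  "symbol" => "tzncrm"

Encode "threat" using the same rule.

The rule splits by letter class: vowels +3, consonants +1.
For threat: t(cons)+1=u, h(cons)+1=i, r(cons)+1=s, e(vowel)+3=h, a(vowel)+3=d, t(cons)+1=u.

uishdu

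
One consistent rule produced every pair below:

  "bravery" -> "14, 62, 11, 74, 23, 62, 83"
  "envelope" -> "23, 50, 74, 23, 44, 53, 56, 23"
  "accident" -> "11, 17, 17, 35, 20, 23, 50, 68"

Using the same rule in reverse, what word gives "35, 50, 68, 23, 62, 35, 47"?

interim

With a=1..z=26, the number is 3·pos + 8.
Undoing it on 35, 50, 68, 23, 62, 35, 47: 35→(35−8)÷3=9=i, 50→(50−8)÷3=14=n, 68→(68−8)÷3=20=t, 23→(23−8)÷3=5=e, 62→(62−8)÷3=18=r, 35→(35−8)÷3=9=i, 47→(47−8)÷3=13=m.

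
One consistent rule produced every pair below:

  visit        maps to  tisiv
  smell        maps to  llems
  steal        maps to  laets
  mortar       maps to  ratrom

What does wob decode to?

bow

The word is simply reversed.
Undoing it on wob: then reverse → bow.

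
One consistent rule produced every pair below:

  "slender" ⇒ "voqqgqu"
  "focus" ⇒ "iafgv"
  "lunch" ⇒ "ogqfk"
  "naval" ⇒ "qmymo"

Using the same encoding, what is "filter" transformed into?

iuowqu

Vowels shift forward by 12 and consonants shift forward by 3.
Applying it to filter: f(cons)+3=i, i(vowel)+12=u, l(cons)+3=o, t(cons)+3=w, e(vowel)+12=q, r(cons)+3=u.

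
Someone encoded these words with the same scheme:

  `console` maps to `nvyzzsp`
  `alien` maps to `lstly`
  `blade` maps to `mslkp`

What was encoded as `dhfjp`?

sauce

Shifts by position in console: pos 0: c→n (+11), pos 1: o→v (+7), pos 2: n→y (+11), pos 3: s→z (+7) — repeating every 2. It's a Vigenère-style cipher with numeric key [11,7]: position i shifts by key[i mod 2].
Undoing it on dhfjp: d−11=s, h−7=a, f−11=u, j−7=c, p−11=e.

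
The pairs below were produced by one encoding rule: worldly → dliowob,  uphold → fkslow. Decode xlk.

cop

Each pair mirrors across the alphabet (w↔d, o↔l, r↔i): positions sum to 25. Each letter is replaced by its mirror in the alphabet: a↔z, b↔y, c↔x, and so on (the Atbash cipher).
Undoing it on xlk: x↔c, l↔o, k↔p.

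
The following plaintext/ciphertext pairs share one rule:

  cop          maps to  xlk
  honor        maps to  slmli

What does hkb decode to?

spy

Each pair mirrors across the alphabet (c↔x, o↔l, p↔k): positions sum to 25. Each letter is replaced by its mirror in the alphabet: a↔z, b↔y, c↔x, and so on (the Atbash cipher).
Decoding hkb: h↔s, k↔p, b↔y.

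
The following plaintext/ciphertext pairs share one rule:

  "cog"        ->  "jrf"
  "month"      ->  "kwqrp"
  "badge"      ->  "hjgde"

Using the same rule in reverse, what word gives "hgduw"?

trade

The output letters match the input read backwards, each shifted +3: cog reversed is goc. Read the word backwards and shift each letter +3.
Reversing it on hgduw: shift back: h−3=e, g−3=d, d−3=a, u−3=r, w−3=t → edart; then reverse → trade.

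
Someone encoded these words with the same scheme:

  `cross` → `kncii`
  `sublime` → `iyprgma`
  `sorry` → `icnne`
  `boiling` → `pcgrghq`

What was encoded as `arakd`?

c(2)→k(10) and r(17)→n(13) fit y≡21x+20 (mod 26); the inverse of 21 mod 26 is 5. Treating letters as 0–25, the rule is x ↦ 21x + 20 (mod 26).
Reversing it on arakd: a(0)→5·(0−20)≡4=e; r(17)→5·(17−20)≡11=l; a(0)→5·(0−20)≡4=e; k(10)→5·(10−20)≡2=c; d(3)→5·(3−20)≡19=t (all mod 26).

elect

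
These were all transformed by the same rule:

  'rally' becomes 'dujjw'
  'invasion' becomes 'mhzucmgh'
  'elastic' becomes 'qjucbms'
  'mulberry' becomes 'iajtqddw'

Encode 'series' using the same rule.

cqdmqc

Treating letters as 0–25, the rule is x ↦ 25x + 20 (mod 26).
Applying it to series: s(18)→25·18+20≡2=c; e(4)→25·4+20≡16=q; r(17)→25·17+20≡3=d; i(8)→25·8+20≡12=m; e(4)→25·4+20≡16=q; s(18)→25·18+20≡2=c (all mod 26).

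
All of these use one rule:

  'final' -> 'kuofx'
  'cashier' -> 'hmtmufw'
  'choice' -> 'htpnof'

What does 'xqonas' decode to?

senior

Shifts by position in final: pos 0: f→k (+5), pos 1: i→u (+12), pos 2: n→o (+1), pos 3: a→f (+5), pos 4: l→x (+12) — repeating every 3. A repeating key of period 3 is used — shifts +5, +12, +1 over and over.
Reversing it on xqonas: x−5=s, q−12=e, o−1=n, n−5=i, a−12=o, s−1=r.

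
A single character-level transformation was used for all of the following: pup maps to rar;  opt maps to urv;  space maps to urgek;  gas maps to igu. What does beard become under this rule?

dkgtf

The shift depends on letter class: consonant p→r is +2, but vowel u→a is +6. The rule splits by letter class: vowels +6, consonants +2.
Applying it to beard: b(cons)+2=d, e(vowel)+6=k, a(vowel)+6=g, r(cons)+2=t, d(cons)+2=f.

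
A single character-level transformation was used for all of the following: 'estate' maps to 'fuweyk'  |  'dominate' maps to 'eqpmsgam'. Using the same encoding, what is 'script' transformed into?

In estate: e→f is +1, s→u is +2, t→w is +3, a→e is +4 — the shift increases by 1 each position. Letter i (0-indexed) is shifted by i+1, so successive shifts are 1, 2, 3, ….
Applying it to script: s+1=t, c+2=e, r+3=u, i+4=m, p+5=u, t+6=z.

teumuz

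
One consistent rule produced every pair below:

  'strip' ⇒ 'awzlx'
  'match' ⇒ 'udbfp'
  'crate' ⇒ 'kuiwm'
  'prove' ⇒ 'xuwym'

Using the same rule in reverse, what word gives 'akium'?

share

Shifts by position in strip: pos 0: s→a (+8), pos 1: t→w (+3), pos 2: r→z (+8), pos 3: i→l (+3) — repeating every 2. It's a Vigenère-style cipher with numeric key [8,3]: position i shifts by key[i mod 2].
Decoding akium: a−8=s, k−3=h, i−8=a, u−3=r, m−8=e.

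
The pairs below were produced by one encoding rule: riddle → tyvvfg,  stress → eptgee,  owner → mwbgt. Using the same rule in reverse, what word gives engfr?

shelf

r(17)→t(19) and i(8)→y(24) fit y≡11x+14 (mod 26); the inverse of 11 mod 26 is 19. Treating letters as 0–25, the rule is x ↦ 11x + 14 (mod 26).
Decoding engfr: e(4)→19·(4−14)≡18=s; n(13)→19·(13−14)≡7=h; g(6)→19·(6−14)≡4=e; f(5)→19·(5−14)≡11=l; r(17)→19·(17−14)≡5=f (all mod 26).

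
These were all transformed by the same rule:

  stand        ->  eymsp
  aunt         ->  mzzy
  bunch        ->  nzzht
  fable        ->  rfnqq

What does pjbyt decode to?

Shifts by position in stand: pos 0: s→e (+12), pos 1: t→y (+5), pos 2: a→m (+12), pos 3: n→s (+5) — repeating every 2. The shifts repeat in a cycle of length 2: positions 0,1,… shift by +12, +5, then the pattern repeats.
Undoing it on pjbyt: p−12=d, j−5=e, b−12=p, y−5=t, t−12=h.

depth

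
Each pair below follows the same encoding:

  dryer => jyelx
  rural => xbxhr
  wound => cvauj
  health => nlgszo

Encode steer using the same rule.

Shifts by position in dryer: pos 0: d→j (+6), pos 1: r→y (+7), pos 2: y→e (+6), pos 3: e→l (+7) — repeating every 2. A repeating key of period 2 is used — shifts +6, +7 over and over.
Applying it to steer: s+6=y, t+7=a, e+6=k, e+7=l, r+6=x.

yaklx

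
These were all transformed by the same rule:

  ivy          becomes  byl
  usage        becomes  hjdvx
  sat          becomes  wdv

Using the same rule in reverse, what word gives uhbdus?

prayer

The output letters match the input read backwards, each shifted +3: ivy reversed is yvi. Two steps: reverse the string, then apply a Caesar shift of +3.
Reversing it on uhbdus: shift back: u−3=r, h−3=e, b−3=y, d−3=a, u−3=r, s−3=p → reyarp; then reverse → prayer.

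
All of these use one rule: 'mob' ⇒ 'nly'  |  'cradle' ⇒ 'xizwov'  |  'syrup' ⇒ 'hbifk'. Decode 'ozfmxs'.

Each letter is replaced by its mirror in the alphabet: a↔z, b↔y, c↔x, and so on (the Atbash cipher).
Reversing it on ozfmxs: o↔l, z↔a, f↔u, m↔n, x↔c, s↔h.

launch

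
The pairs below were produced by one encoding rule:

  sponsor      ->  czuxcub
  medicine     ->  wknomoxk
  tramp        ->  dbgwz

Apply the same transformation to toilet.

duovkd

The shift depends on letter class: consonant s→c is +10, but vowel o→u is +6. The rule splits by letter class: vowels +6, consonants +10.
For toilet: t(cons)+10=d, o(vowel)+6=u, i(vowel)+6=o, l(cons)+10=v, e(vowel)+6=k, t(cons)+10=d.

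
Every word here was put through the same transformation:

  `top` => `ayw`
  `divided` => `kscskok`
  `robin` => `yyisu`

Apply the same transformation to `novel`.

The shift depends on letter class: consonant t→a is +7, but vowel o→y is +10. Two shifts are in play — +10 for a/e/i/o/u, +7 for every other letter.
For novel: n(cons)+7=u, o(vowel)+10=y, v(cons)+7=c, e(vowel)+10=o, l(cons)+7=s.

uycos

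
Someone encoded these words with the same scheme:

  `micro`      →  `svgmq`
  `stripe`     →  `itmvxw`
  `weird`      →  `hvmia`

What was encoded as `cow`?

sky

The output letters match the input read backwards, each shifted +4: micro reversed is orcim. Read the word backwards and shift each letter +4.
Decoding cow: shift back: c−4=y, o−4=k, w−4=s → yks; then reverse → sky.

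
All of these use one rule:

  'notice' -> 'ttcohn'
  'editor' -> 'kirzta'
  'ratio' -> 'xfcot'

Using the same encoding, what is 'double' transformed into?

jtdhqn

It's a Vigenère-style cipher with numeric key [6,5,9]: position i shifts by key[i mod 3].
On double: d+6=j, o+5=t, u+9=d, b+6=h, l+5=q, e+9=n.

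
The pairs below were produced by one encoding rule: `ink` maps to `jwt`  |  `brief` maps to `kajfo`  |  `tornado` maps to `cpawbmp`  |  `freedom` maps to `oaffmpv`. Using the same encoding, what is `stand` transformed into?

bcbwm

The shift depends on letter class: consonant n→w is +9, but vowel i→j is +1. The rule splits by letter class: vowels +1, consonants +9.
Applying it to stand: s(cons)+9=b, t(cons)+9=c, a(vowel)+1=b, n(cons)+9=w, d(cons)+9=m.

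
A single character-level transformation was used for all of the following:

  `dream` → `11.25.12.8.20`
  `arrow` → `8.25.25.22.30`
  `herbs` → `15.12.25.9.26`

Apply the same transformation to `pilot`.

d is letter #4 and maps to 11: an offset of 7. Letters become their 1-based position plus 7 (so a→8, b→9, …).
Applying it to pilot: p=16→23, i=9→16, l=12→19, o=15→22, t=20→27.

23.16.19.22.27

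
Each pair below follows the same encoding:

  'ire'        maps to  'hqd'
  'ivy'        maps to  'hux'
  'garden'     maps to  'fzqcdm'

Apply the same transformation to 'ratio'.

Compare letters: i→h is +25, r→q is +25, e→d is +25 — a constant shift. It's a constant shift of +25 (ROT25).
Applying it to ratio: r+25=q, a+25=z, t+25=s, i+25=h, o+25=n.

qzshn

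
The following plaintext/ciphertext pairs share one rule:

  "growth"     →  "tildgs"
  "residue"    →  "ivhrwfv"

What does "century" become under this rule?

This is the alphabet-reversal cipher (Atbash): a becomes z, b becomes y, etc.
On century: c↔x, e↔v, n↔m, t↔g, u↔f, r↔i, y↔b.

xvmgfib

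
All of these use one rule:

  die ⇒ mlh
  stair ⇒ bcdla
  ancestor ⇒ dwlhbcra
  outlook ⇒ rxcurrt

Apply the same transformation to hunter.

The shift depends on letter class: consonant d→m is +9, but vowel i→l is +3. Two shifts are in play — +3 for a/e/i/o/u, +9 for every other letter.
Applying it to hunter: h(cons)+9=q, u(vowel)+3=x, n(cons)+9=w, t(cons)+9=c, e(vowel)+3=h, r(cons)+9=a.

qxwcha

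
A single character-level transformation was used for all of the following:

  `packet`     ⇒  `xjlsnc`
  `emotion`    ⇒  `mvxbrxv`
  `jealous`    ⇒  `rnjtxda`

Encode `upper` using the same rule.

It's a Vigenère-style cipher with numeric key [8,9,9]: position i shifts by key[i mod 3].
Applying it to upper: u+8=c, p+9=y, p+9=y, e+8=m, r+9=a.

cyyma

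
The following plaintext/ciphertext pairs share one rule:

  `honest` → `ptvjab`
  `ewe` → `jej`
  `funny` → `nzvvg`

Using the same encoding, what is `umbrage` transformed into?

The shift depends on letter class: consonant h→p is +8, but vowel o→t is +5. Two shifts are in play — +5 for a/e/i/o/u, +8 for every other letter.
For umbrage: u(vowel)+5=z, m(cons)+8=u, b(cons)+8=j, r(cons)+8=z, a(vowel)+5=f, g(cons)+8=o, e(vowel)+5=j.

zujzfoj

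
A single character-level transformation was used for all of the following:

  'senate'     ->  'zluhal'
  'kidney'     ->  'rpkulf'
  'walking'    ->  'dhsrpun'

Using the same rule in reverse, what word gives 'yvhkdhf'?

roadway

Compare letters: s→z is +7, e→l is +7, n→u is +7 — a constant shift. It's a constant shift of +7 (ROT7).
Decoding yvhkdhf: y−7=r, v−7=o, h−7=a, k−7=d, d−7=w, h−7=a, f−7=y.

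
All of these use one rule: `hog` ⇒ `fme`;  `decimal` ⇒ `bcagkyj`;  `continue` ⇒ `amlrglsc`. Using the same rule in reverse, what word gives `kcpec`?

merge

Compare letters: h→f is +24, o→m is +24, g→e is +24 — a constant shift. This is a Caesar cipher with shift 24.
Undoing it on kcpec: k−24=m, c−24=e, p−24=r, e−24=g, c−24=e.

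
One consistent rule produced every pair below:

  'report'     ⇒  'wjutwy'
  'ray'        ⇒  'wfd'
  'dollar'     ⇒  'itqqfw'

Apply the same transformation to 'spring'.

xuwnsl

Compare letters: r→w is +5, e→j is +5, p→u is +5 — a constant shift. It's a constant shift of +5 (ROT5).
On spring: s+5=x, p+5=u, r+5=w, i+5=n, n+5=s, g+5=l.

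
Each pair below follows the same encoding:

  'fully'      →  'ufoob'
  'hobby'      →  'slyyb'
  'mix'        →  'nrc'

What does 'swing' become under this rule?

hdrmt

Each pair mirrors across the alphabet (f↔u, u↔f, l↔o): positions sum to 25. Letters are reflected about the middle of the alphabet (position → 25−position): Atbash.
For swing: s↔h, w↔d, i↔r, n↔m, g↔t.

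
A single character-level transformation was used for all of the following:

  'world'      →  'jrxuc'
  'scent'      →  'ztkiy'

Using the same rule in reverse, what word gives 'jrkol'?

field

The output letters match the input read backwards, each shifted +6: world reversed is dlrow. The word is reversed, then every letter is shifted forward by 6.
Undoing it on jrkol: shift back: j−6=d, r−6=l, k−6=e, o−6=i, l−6=f → dleif; then reverse → field.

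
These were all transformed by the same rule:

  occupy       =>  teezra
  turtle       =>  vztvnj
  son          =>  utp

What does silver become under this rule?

The shift depends on letter class: consonant c→e is +2, but vowel o→t is +5. Vowels shift forward by 5 and consonants shift forward by 2.
For silver: s(cons)+2=u, i(vowel)+5=n, l(cons)+2=n, v(cons)+2=x, e(vowel)+5=j, r(cons)+2=t.

unnxjt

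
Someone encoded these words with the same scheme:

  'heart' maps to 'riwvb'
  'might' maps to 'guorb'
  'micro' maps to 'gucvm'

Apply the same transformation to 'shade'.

h(7)→r(17) and e(4)→i(8) fit y≡3x+22 (mod 26); the inverse of 3 mod 26 is 9. Treating letters as 0–25, the rule is x ↦ 3x + 22 (mod 26).
On shade: s(18)→3·18+22≡24=y; h(7)→3·7+22≡17=r; a(0)→3·0+22≡22=w; d(3)→3·3+22≡5=f; e(4)→3·4+22≡8=i (all mod 26).

yrwfi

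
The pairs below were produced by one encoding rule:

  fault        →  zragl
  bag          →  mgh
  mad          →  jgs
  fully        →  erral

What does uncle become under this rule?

Read the word backwards and shift each letter +6.
On uncle: reverse → elcnu; then shift: e+6=k, l+6=r, c+6=i, n+6=t, u+6=a.

krita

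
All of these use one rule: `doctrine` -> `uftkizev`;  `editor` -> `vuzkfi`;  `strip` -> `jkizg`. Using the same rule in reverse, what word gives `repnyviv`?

anywhere

It's a constant shift of +17 (ROT17).
Decoding repnyviv: r−17=a, e−17=n, p−17=y, n−17=w, y−17=h, v−17=e, i−17=r, v−17=e.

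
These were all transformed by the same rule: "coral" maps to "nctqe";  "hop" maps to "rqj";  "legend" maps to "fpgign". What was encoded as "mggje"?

The output letters match the input read backwards, each shifted +2: coral reversed is laroc. Read the word backwards and shift each letter +2.
Undoing it on mggje: shift back: m−2=k, g−2=e, g−2=e, j−2=h, e−2=c → keehc; then reverse → cheek.

cheek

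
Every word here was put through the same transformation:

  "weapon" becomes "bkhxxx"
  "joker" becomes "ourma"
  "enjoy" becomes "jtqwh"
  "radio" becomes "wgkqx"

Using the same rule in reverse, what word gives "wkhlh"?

ready

Each letter shifts forward by (position + 5), i.e. 5, 6, 7, … — the shift grows by one for each successive letter.
Reversing it on wkhlh: w−5=r, k−6=e, h−7=a, l−8=d, h−9=y.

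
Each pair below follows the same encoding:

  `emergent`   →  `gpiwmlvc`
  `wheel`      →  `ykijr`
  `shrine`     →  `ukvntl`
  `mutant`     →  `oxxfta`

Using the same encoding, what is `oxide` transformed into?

qamik

Each letter shifts forward by (position + 2), i.e. 2, 3, 4, … — the shift grows by one for each successive letter.
For oxide: o+2=q, x+3=a, i+4=m, d+5=i, e+6=k.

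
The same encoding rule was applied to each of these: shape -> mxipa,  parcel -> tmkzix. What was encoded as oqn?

fig

The output letters match the input read backwards, each shifted +8: shape reversed is epahs. Two steps: reverse the string, then apply a Caesar shift of +8.
Reversing it on oqn: shift back: o−8=g, q−8=i, n−8=f → gif; then reverse → fig.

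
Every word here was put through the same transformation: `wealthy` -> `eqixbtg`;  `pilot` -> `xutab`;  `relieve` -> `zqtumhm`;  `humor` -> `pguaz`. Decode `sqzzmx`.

kernel

Shifts by position in wealthy: pos 0: w→e (+8), pos 1: e→q (+12), pos 2: a→i (+8), pos 3: l→x (+12) — repeating every 2. It's a Vigenère-style cipher with numeric key [8,12]: position i shifts by key[i mod 2].
Decoding sqzzmx: s−8=k, q−12=e, z−8=r, z−12=n, m−8=e, x−12=l.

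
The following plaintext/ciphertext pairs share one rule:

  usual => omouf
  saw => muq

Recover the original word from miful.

solar

Compare letters: u→o is +20, s→m is +20, u→o is +20 — a constant shift. Every letter moves 20 places later in the alphabet, wrapping around z→a.
Decoding miful: m−20=s, i−20=o, f−20=l, u−20=a, l−20=r.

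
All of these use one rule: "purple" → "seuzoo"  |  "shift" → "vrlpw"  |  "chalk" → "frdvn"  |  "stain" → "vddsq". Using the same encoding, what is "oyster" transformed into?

rivdhb

Shifts by position in purple: pos 0: p→s (+3), pos 1: u→e (+10), pos 2: r→u (+3), pos 3: p→z (+10) — repeating every 2. The shifts repeat in a cycle of length 2: positions 0,1,… shift by +3, +10, then the pattern repeats.
On oyster: o+3=r, y+10=i, s+3=v, t+10=d, e+3=h, r+10=b.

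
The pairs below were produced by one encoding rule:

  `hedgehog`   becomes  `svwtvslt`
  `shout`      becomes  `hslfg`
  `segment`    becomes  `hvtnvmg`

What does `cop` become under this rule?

Letters are reflected about the middle of the alphabet (position → 25−position): Atbash.
On cop: c↔x, o↔l, p↔k.

xlk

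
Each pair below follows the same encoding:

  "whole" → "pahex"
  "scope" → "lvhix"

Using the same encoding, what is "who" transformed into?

pah

Compare letters: w→p is +19, h→a is +19, o→h is +19 — a constant shift. It's a constant shift of +19 (ROT19).
For who: w+19=p, h+19=a, o+19=h.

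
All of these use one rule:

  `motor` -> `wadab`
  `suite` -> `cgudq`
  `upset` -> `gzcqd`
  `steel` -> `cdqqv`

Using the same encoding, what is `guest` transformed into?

The shift depends on letter class: consonant m→w is +10, but vowel o→a is +12. The rule splits by letter class: vowels +12, consonants +10.
For guest: g(cons)+10=q, u(vowel)+12=g, e(vowel)+12=q, s(cons)+10=c, t(cons)+10=d.

qgqcd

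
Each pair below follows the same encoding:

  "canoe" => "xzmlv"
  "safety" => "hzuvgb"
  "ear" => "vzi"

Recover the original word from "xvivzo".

Each pair mirrors across the alphabet (c↔x, a↔z, n↔m): positions sum to 25. Letters are reflected about the middle of the alphabet (position → 25−position): Atbash.
Undoing it on xvivzo: x↔c, v↔e, i↔r, v↔e, z↔a, o↔l.

cereal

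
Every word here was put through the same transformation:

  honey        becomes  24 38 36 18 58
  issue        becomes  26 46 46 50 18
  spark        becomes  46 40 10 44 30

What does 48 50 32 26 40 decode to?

h(#8)→24 and o(#15)→38: differences scale by 2, so n = 2·pos + 8. With a=1..z=26, the number is 2·pos + 8.
Decoding 48 50 32 26 40: 48→(48−8)÷2=20=t, 50→(50−8)÷2=21=u, 32→(32−8)÷2=12=l, 26→(26−8)÷2=9=i, 40→(40−8)÷2=16=p.

tulip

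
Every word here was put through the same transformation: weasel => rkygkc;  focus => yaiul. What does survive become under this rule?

kbobxay

The output letters match the input read backwards, each shifted +6: weasel reversed is lesaew. Read the word backwards and shift each letter +6.
For survive: reverse → evivrus; then shift: e+6=k, v+6=b, i+6=o, v+6=b, r+6=x, u+6=a, s+6=y.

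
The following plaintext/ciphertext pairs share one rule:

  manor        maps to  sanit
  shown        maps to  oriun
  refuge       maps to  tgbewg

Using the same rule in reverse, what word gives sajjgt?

matter

m(12)→s(18) and a(0)→a(0) fit y≡21x+0 (mod 26); the inverse of 21 mod 26 is 5. Treating letters as 0–25, the rule is x ↦ 21x + 0 (mod 26).
Decoding sajjgt: s(18)→5·(18−0)≡12=m; a(0)→5·(0−0)≡0=a; j(9)→5·(9−0)≡19=t; j(9)→5·(9−0)≡19=t; g(6)→5·(6−0)≡4=e; t(19)→5·(19−0)≡17=r (all mod 26).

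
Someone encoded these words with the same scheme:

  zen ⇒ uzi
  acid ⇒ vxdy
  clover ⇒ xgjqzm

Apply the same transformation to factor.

Compare letters: z→u is +21, e→z is +21, n→i is +21 — a constant shift. It's a constant shift of +21 (ROT21).
On factor: f+21=a, a+21=v, c+21=x, t+21=o, o+21=j, r+21=m.

avxojm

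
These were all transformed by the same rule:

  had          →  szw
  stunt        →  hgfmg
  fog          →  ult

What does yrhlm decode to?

bison

Each pair mirrors across the alphabet (h↔s, a↔z, d↔w): positions sum to 25. This is the alphabet-reversal cipher (Atbash): a becomes z, b becomes y, etc.
Undoing it on yrhlm: y↔b, r↔i, h↔s, l↔o, m↔n.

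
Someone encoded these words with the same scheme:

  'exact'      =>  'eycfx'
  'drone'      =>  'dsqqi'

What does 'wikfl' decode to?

which

The shift increases by 1 at each position, starting from +0: 0, 1, 2, ….
Reversing it on wikfl: w−0=w, i−1=h, k−2=i, f−3=c, l−4=h.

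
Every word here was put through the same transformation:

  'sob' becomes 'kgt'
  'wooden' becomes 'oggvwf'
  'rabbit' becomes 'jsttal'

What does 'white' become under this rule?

Compare letters: s→k is +18, o→g is +18, b→t is +18 — a constant shift. It's a constant shift of +18 (ROT18).
Applying it to white: w+18=o, h+18=z, i+18=a, t+18=l, e+18=w.

ozalw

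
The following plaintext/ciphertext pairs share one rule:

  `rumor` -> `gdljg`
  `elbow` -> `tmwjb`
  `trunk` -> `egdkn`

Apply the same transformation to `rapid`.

r(17)→g(6) and u(20)→d(3) fit y≡25x+23 (mod 26); the inverse of 25 mod 26 is 25. Each letter's alphabet position (a=0..z=25) is mapped through 25·x+23 mod 26 — an affine cipher.
On rapid: r(17)→25·17+23≡6=g; a(0)→25·0+23≡23=x; p(15)→25·15+23≡8=i; i(8)→25·8+23≡15=p; d(3)→25·3+23≡20=u (all mod 26).

gxipu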